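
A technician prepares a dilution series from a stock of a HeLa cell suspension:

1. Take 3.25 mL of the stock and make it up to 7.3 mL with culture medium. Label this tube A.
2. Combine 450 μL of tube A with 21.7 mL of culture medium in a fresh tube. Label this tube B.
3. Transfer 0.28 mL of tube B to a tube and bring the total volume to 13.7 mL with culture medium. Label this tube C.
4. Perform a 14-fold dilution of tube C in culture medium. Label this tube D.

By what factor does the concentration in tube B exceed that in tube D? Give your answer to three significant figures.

685

Step 1: 3.25 mL brought to 7.3 mL → factor 7.3/3.25 = 2.2462
Step 2: 450 μL + 21.7 mL = 22150 μL total → factor 22150/450 = 49.222
Step 3: 0.28 mL brought to 13.7 mL → factor 13.7/0.28 = 48.929
Step 4: 14-fold → factor 14
Dilution factor to tube B = 110.56; to tube D = 75734
[tube B]/[tube D] = (factor to tube D)/(factor to tube B) = 75734/110.56 = 685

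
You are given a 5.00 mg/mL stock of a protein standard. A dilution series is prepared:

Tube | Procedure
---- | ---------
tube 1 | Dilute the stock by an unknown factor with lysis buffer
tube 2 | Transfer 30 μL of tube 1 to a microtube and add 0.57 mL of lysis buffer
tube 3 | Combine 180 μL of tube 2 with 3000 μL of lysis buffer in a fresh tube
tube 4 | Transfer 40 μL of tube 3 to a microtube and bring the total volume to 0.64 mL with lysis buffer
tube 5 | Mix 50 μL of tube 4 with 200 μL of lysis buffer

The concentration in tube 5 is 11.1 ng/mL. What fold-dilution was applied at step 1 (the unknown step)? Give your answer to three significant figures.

15.9-fold

Step 1: unknown factor x
Step 2: 30 μL + 0.57 mL = 600 μL total → factor 600/30 = 20
Step 3: 180 μL + 3000 μL = 3180 μL total → factor 3180/180 = 17.667
Step 4: 40 μL brought to 0.64 mL → factor 640/40 = 16
Step 5: 50 μL + 200 μL = 250 μL total → factor 250/50 = 5
Product of known-step factors = 28267
Overall factor = 5.00 mg/mL / (11.1 ng/mL) = 4.5045 × 10^5
x = 4.5045 × 10^5 / 28267 = 15.9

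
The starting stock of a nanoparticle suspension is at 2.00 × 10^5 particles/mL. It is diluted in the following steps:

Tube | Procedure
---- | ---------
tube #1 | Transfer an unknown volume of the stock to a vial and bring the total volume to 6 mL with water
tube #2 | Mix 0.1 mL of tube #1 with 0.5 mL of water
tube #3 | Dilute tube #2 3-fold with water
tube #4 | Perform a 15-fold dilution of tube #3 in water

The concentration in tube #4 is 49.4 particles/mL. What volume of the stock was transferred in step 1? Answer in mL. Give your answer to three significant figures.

0.400 mL

Step 1: v brought to 6 mL → factor = 6 mL/v
Step 2: 0.1 mL + 0.5 mL = 0.6 mL total → factor 0.6/0.1 = 6
Step 3: 3-fold → factor 3
Step 4: 15-fold → factor 15
Product of known-step factors = 270
Overall factor = 2.00 × 10^5 particles/mL / (49.4 particles/mL) = 4048.6
Step-1 factor = 4048.6 / 270 = 14.995
v = 6 mL / 14.995 = 0.400 mL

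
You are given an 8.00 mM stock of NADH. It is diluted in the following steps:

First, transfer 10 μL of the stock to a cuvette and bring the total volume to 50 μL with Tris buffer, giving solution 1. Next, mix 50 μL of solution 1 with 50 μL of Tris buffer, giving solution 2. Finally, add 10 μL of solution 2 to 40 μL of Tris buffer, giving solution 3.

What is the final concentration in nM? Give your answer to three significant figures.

1.60 × 10^5 nM

Step 1: 10 μL brought to 50 μL → factor 50/10 = 5
Step 2: 50 μL + 50 μL = 100 μL total → factor 100/50 = 2
Step 3: 10 μL + 40 μL = 50 μL total → factor 50/10 = 5
Overall dilution factor = 5 × 2 × 5 = 50
Final = 8.00 mM / 50 = 0.1600 mM = 1.60 × 10^5 nM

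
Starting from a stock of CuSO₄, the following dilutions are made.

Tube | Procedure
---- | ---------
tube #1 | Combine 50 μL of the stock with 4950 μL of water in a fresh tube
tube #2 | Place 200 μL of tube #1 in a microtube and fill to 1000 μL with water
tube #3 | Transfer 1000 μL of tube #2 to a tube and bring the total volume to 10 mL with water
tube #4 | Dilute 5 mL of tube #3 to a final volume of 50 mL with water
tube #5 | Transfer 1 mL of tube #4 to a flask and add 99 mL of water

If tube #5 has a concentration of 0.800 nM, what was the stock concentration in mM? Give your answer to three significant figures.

Step 1: 50 μL + 4950 μL = 5000 μL total → factor 5000/50 = 100
Step 2: 200 μL brought to 1000 μL → factor 1000/200 = 5
Step 3: 1000 μL brought to 10 mL → factor 10000/1000 = 10
Step 4: 5 mL brought to 50 mL → factor 50/5 = 10
Step 5: 1 mL + 99 mL = 100 mL total → factor 100/1 = 100
Overall dilution factor = 100 × 5 × 10 × 10 × 100 = 5 × 10^6
Stock = 0.800 nM × 5 × 10^6 = 4.000 × 10^6 nM = 4.00 mM

4.00 mM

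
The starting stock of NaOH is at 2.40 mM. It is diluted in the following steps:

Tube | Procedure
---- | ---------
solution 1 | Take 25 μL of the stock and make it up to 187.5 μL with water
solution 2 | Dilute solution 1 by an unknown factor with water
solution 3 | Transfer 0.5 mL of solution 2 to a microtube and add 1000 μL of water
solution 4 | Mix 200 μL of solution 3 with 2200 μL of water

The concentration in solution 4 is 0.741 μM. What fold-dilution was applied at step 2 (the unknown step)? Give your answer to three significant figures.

12.0-fold

Step 1: 25 μL brought to 187.5 μL → factor 187.5/25 = 7.5
Step 2: unknown factor x
Step 3: 0.5 mL + 1000 μL = 1.5 mL total → factor 1.5/0.5 = 3
Step 4: 200 μL + 2200 μL = 2400 μL total → factor 2400/200 = 12
Product of known-step factors = 270
Overall factor = 2.40 mM / (0.741 μM) = 3238.9
x = 3238.9 / 270 = 12.0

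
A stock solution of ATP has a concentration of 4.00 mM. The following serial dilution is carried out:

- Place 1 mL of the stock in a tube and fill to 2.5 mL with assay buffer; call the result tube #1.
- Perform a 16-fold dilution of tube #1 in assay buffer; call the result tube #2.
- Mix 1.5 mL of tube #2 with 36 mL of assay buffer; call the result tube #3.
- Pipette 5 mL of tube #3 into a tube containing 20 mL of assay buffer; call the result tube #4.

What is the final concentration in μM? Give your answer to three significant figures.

0.800 μM

Step 1: 1 mL brought to 2.5 mL → factor 2.5/1 = 2.5
Step 2: 16-fold → factor 16
Step 3: 1.5 mL + 36 mL = 37.5 mL total → factor 37.5/1.5 = 25
Step 4: 5 mL + 20 mL = 25 mL total → factor 25/5 = 5
Overall dilution factor = 2.5 × 16 × 25 × 5 = 5000
Final = 4.00 mM / 5000 = 0.0008000 mM = 0.800 μM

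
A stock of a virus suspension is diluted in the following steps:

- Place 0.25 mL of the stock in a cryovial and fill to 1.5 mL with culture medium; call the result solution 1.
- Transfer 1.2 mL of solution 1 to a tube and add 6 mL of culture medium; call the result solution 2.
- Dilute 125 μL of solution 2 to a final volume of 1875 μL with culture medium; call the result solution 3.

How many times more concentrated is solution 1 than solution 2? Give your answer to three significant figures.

6.00

Step 1: 0.25 mL brought to 1.5 mL → factor 1.5/0.25 = 6
Step 2: 1.2 mL + 6 mL = 7.2 mL total → factor 7.2/1.2 = 6
Dilution factor to solution 1 = 6; to solution 2 = 36
[solution 1]/[solution 2] = (factor to solution 2)/(factor to solution 1) = 36/6 = 6.00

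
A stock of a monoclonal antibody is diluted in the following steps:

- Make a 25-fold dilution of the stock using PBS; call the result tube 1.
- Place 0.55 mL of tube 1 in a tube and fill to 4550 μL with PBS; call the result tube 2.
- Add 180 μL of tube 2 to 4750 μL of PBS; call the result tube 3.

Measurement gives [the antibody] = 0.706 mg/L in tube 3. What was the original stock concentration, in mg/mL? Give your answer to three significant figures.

4.00 mg/mL

Step 1: 25-fold → factor 25
Step 2: 0.55 mL brought to 4550 μL → factor 4.55/0.55 = 8.2727
Step 3: 180 μL + 4750 μL = 4930 μL total → factor 4930/180 = 27.389
Overall dilution factor = 25 × 8.2727 × 27.389 = 5664.5
Stock = 0.706 mg/L × 5664.5 = 3999 mg/L = 4.00 mg/mL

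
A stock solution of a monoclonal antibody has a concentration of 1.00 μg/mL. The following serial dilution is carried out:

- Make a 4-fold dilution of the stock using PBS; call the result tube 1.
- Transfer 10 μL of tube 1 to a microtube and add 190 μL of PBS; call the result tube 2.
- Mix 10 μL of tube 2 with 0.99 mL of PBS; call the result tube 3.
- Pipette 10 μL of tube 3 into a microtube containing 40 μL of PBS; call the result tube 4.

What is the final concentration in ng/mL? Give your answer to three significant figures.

Step 1: 4-fold → factor 4
Step 2: 10 μL + 190 μL = 200 μL total → factor 200/10 = 20
Step 3: 10 μL + 0.99 mL = 1000 μL total → factor 1000/10 = 100
Step 4: 10 μL + 40 μL = 50 μL total → factor 50/10 = 5
Overall dilution factor = 4 × 20 × 100 × 5 = 40000
Final = 1.00 μg/mL / 40000 = 2.500 × 10^-5 μg/mL = 0.0250 ng/mL

0.0250 ng/mL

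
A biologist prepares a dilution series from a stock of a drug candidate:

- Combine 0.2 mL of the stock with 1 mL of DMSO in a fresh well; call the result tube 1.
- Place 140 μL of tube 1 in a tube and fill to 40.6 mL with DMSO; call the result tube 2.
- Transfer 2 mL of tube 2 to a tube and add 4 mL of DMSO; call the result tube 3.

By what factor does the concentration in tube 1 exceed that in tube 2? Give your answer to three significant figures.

Step 1: 0.2 mL + 1 mL = 1.2 mL total → factor 1.2/0.2 = 6
Step 2: 140 μL brought to 40.6 mL → factor 40600/140 = 290
Dilution factor to tube 1 = 6; to tube 2 = 1740
[tube 1]/[tube 2] = (factor to tube 2)/(factor to tube 1) = 1740/6 = 290

290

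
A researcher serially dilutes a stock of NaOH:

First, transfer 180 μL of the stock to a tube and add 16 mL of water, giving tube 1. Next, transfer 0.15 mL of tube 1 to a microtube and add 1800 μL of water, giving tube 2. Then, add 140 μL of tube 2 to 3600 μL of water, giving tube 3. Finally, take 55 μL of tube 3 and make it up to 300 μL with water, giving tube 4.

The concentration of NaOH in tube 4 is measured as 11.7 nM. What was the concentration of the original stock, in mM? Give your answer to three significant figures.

1.99 mM

Step 1: 180 μL + 16 mL = 16180 μL total → factor 16180/180 = 89.889
Step 2: 0.15 mL + 1800 μL = 1.95 mL total → factor 1.95/0.15 = 13
Step 3: 140 μL + 3600 μL = 3740 μL total → factor 3740/140 = 26.714
Step 4: 55 μL brought to 300 μL → factor 300/55 = 5.4545
Overall dilution factor = 89.889 × 13 × 26.714 × 5.4545 = 1.7028 × 10^5
Stock = 11.7 nM × 1.7028 × 10^5 = 1.992 × 10^6 nM = 1.99 mM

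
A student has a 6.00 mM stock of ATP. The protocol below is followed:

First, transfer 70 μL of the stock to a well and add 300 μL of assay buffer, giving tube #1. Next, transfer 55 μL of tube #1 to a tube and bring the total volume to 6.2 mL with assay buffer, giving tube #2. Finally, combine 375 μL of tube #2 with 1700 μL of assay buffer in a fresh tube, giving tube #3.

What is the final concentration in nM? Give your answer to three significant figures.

Step 1: 70 μL + 300 μL = 370 μL total → factor 370/70 = 5.2857
Step 2: 55 μL brought to 6.2 mL → factor 6200/55 = 112.73
Step 3: 375 μL + 1700 μL = 2075 μL total → factor 2075/375 = 5.5333
Overall dilution factor = 5.2857 × 112.73 × 5.5333 = 3297
Final = 6.00 mM / 3297 = 0.001820 mM = 1.82 × 10^3 nM

1.82 × 10^3 nM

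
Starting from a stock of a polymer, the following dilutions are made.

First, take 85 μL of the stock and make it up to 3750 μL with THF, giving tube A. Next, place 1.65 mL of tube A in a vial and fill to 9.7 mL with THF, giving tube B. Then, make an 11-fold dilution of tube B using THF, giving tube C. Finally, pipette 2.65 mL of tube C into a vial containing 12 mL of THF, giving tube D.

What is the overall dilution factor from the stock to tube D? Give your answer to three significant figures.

1.58 × 10^4

Step 1: 85 μL brought to 3750 μL → factor 3750/85 = 44.118
Step 2: 1.65 mL brought to 9.7 mL → factor 9.7/1.65 = 5.8788
Step 3: 11-fold → factor 11
Step 4: 2.65 mL + 12 mL = 14.65 mL total → factor 14.65/2.65 = 5.5283
Overall dilution factor = 44.118 × 5.8788 × 11 × 5.5283 = 15772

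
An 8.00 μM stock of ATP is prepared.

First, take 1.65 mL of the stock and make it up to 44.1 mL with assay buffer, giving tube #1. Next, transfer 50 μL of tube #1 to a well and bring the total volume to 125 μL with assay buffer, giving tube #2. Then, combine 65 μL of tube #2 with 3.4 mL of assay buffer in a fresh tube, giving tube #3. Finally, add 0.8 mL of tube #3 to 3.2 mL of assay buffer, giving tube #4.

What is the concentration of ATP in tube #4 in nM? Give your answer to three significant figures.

Step 1: 1.65 mL brought to 44.1 mL → factor 44.1/1.65 = 26.727
Step 2: 50 μL brought to 125 μL → factor 125/50 = 2.5
Step 3: 65 μL + 3.4 mL = 3465 μL total → factor 3465/65 = 53.308
Step 4: 0.8 mL + 3.2 mL = 4 mL total → factor 4/0.8 = 5
Overall dilution factor = 26.727 × 2.5 × 53.308 × 5 = 17810
Final = 8.00 μM / 17810 = 0.0004492 μM = 0.449 nM

0.449 nM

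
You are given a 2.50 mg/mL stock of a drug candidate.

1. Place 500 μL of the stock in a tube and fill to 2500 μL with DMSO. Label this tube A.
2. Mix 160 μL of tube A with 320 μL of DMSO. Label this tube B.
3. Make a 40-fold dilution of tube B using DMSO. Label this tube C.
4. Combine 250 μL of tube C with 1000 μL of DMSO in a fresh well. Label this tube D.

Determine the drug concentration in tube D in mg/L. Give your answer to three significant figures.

Step 1: 500 μL brought to 2500 μL → factor 2500/500 = 5
Step 2: 160 μL + 320 μL = 480 μL total → factor 480/160 = 3
Step 3: 40-fold → factor 40
Step 4: 250 μL + 1000 μL = 1250 μL total → factor 1250/250 = 5
Overall dilution factor = 5 × 3 × 40 × 5 = 3000
Final = 2.50 mg/mL / 3000 = 0.0008333 mg/mL = 0.833 mg/L

0.833 mg/L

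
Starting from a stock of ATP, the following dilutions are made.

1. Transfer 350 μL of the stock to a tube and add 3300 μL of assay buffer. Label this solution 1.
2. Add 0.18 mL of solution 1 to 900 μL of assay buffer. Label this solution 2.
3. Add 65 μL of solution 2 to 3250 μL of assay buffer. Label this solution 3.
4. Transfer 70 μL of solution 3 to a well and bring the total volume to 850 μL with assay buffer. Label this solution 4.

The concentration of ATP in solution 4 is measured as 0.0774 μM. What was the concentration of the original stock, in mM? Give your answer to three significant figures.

3.00 mM

Step 1: 350 μL + 3300 μL = 3650 μL total → factor 3650/350 = 10.429
Step 2: 0.18 mL + 900 μL = 1.08 mL total → factor 1.08/0.18 = 6
Step 3: 65 μL + 3250 μL = 3315 μL total → factor 3315/65 = 51
Step 4: 70 μL brought to 850 μL → factor 850/70 = 12.143
Overall dilution factor = 10.429 × 6 × 51 × 12.143 = 38750
Stock = 0.0774 μM × 38750 = 2999 μM = 3.00 mM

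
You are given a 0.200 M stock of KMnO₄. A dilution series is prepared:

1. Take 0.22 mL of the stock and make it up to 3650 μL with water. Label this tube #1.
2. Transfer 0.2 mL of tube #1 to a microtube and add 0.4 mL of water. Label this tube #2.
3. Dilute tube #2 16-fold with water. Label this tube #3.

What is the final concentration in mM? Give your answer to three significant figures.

Step 1: 0.22 mL brought to 3650 μL → factor 3.65/0.22 = 16.591
Step 2: 0.2 mL + 0.4 mL = 0.6 mL total → factor 0.6/0.2 = 3
Step 3: 16-fold → factor 16
Overall dilution factor = 16.591 × 3 × 16 = 796.36
Final = 0.200 M / 796.36 = 0.0002511 M = 0.251 mM

0.251 mM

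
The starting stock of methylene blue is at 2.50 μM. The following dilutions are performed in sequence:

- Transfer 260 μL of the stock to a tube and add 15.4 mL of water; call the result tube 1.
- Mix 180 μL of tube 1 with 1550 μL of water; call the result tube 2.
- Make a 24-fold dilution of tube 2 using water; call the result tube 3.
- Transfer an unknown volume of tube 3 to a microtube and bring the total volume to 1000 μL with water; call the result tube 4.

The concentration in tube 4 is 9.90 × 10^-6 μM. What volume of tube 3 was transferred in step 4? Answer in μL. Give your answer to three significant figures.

Step 1: 260 μL + 15.4 mL = 15660 μL total → factor 15660/260 = 60.231
Step 2: 180 μL + 1550 μL = 1730 μL total → factor 1730/180 = 9.6111
Step 3: 24-fold → factor 24
Step 4: v brought to 1000 μL → factor = 1000 μL/v
Product of known-step factors = 13893
Overall factor = 2.50 μM / (9.90 × 10^-6 μM) = 2.5253 × 10^5
Step-4 factor = 2.5253 × 10^5 / 13893 = 18.176
v = 1000 μL / 18.176 = 55.0 μL

55.0 μL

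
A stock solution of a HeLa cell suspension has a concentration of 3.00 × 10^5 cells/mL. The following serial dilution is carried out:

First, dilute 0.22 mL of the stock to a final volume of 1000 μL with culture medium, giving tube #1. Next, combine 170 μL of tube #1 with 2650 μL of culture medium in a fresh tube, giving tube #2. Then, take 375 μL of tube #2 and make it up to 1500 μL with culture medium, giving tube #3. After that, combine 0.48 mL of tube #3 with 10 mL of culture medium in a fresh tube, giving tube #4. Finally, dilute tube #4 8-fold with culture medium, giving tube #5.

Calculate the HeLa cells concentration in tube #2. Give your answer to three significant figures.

3.98 × 10^3 cells/mL

Step 1: 0.22 mL brought to 1000 μL → factor 1/0.22 = 4.5455
Step 2: 170 μL + 2650 μL = 2820 μL total → factor 2820/170 = 16.588
Dilution factor through tube #2 = 4.5455 × 16.588 = 75.401
[tube #2] = 3.00 × 10^5 cells/mL / 75.401 = 3.98 × 10^3 cells/mL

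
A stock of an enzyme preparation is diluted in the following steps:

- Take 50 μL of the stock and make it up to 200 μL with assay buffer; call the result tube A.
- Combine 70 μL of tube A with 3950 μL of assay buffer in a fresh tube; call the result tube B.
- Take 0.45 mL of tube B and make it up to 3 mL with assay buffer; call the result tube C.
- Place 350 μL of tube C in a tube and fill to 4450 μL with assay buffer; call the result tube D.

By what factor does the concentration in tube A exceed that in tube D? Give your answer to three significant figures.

4.87 × 10^3

Step 1: 50 μL brought to 200 μL → factor 200/50 = 4
Step 2: 70 μL + 3950 μL = 4020 μL total → factor 4020/70 = 57.429
Step 3: 0.45 mL brought to 3 mL → factor 3/0.45 = 6.6667
Step 4: 350 μL brought to 4450 μL → factor 4450/350 = 12.714
Dilution factor to tube A = 4; to tube D = 19471
[tube A]/[tube D] = (factor to tube D)/(factor to tube A) = 19471/4 = 4.87 × 10^3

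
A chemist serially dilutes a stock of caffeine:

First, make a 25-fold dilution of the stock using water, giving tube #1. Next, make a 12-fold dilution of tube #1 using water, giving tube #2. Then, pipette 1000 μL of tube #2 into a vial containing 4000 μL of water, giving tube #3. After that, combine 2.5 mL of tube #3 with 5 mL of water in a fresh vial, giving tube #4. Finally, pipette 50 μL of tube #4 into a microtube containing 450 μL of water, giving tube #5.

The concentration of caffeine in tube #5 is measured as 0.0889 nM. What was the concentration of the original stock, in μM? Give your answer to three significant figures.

4.00 μM

Step 1: 25-fold → factor 25
Step 2: 12-fold → factor 12
Step 3: 1000 μL + 4000 μL = 5000 μL total → factor 5000/1000 = 5
Step 4: 2.5 mL + 5 mL = 7.5 mL total → factor 7.5/2.5 = 3
Step 5: 50 μL + 450 μL = 500 μL total → factor 500/50 = 10
Overall dilution factor = 25 × 12 × 5 × 3 × 10 = 45000
Stock = 0.0889 nM × 45000 = 4000 nM = 4.00 μM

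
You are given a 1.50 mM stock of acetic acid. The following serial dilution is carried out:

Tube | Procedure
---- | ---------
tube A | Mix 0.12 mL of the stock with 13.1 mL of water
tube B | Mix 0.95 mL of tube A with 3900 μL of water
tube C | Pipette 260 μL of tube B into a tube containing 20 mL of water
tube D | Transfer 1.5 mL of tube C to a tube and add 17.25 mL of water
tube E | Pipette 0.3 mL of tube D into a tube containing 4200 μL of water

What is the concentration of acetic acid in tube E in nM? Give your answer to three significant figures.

0.183 nM

Step 1: 0.12 mL + 13.1 mL = 13.22 mL total → factor 13.22/0.12 = 110.17
Step 2: 0.95 mL + 3900 μL = 4.85 mL total → factor 4.85/0.95 = 5.1053
Step 3: 260 μL + 20 mL = 20260 μL total → factor 20260/260 = 77.923
Step 4: 1.5 mL + 17.25 mL = 18.75 mL total → factor 18.75/1.5 = 12.5
Step 5: 0.3 mL + 4200 μL = 4.5 mL total → factor 4.5/0.3 = 15
Overall dilution factor = 110.17 × 5.1053 × 77.923 × 12.5 × 15 = 8.2174 × 10^6
Final = 1.50 mM / 8.2174 × 10^6 = 1.825 × 10^-7 mM = 0.183 nM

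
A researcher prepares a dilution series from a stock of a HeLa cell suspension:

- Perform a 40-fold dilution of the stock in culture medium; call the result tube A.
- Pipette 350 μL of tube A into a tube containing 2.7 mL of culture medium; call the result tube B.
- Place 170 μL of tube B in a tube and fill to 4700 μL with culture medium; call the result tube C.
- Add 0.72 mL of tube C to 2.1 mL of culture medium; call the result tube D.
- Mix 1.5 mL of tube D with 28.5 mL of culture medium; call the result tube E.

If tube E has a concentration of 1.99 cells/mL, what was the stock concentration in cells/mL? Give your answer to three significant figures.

Step 1: 40-fold → factor 40
Step 2: 350 μL + 2.7 mL = 3050 μL total → factor 3050/350 = 8.7143
Step 3: 170 μL brought to 4700 μL → factor 4700/170 = 27.647
Step 4: 0.72 mL + 2.1 mL = 2.82 mL total → factor 2.82/0.72 = 3.9167
Step 5: 1.5 mL + 28.5 mL = 30 mL total → factor 30/1.5 = 20
Overall dilution factor = 40 × 8.7143 × 27.647 × 3.9167 × 20 = 7.549 × 10^5
Stock = 1.99 cells/mL × 7.549 × 10^5 = 1.50 × 10^6 cells/mL

1.50 × 10^6 cells/mL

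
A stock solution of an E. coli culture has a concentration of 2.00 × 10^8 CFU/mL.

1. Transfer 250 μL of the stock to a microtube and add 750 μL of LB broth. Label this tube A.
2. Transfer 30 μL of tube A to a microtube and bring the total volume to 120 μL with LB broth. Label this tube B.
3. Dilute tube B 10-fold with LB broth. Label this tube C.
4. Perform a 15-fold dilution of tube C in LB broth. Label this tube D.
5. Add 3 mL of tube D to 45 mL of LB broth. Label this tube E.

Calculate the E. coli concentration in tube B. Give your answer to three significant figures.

1.25 × 10^7 CFU/mL

Step 1: 250 μL + 750 μL = 1000 μL total → factor 1000/250 = 4
Step 2: 30 μL brought to 120 μL → factor 120/30 = 4
Dilution factor through tube B = 4 × 4 = 16
[tube B] = 2.00 × 10^8 CFU/mL / 16 = 1.25 × 10^7 CFU/mL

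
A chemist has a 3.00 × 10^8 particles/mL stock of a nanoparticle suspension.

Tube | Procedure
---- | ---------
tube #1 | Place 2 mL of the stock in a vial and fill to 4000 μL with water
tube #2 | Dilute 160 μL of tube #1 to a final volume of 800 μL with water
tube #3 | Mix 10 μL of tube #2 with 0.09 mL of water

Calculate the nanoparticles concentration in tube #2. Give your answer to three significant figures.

Step 1: 2 mL brought to 4000 μL → factor 4/2 = 2
Step 2: 160 μL brought to 800 μL → factor 800/160 = 5
Dilution factor through tube #2 = 2 × 5 = 10
[tube #2] = 3.00 × 10^8 particles/mL / 10 = 3.00 × 10^7 particles/mL

3.00 × 10^7 particles/mL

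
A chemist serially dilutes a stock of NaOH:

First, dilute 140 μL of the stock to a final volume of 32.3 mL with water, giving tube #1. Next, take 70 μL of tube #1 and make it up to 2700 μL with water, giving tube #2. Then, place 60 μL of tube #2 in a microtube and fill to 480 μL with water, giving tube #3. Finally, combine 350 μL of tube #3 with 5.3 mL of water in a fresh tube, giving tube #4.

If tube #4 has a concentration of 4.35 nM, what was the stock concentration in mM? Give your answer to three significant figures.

5.00 mM

Step 1: 140 μL brought to 32.3 mL → factor 32300/140 = 230.71
Step 2: 70 μL brought to 2700 μL → factor 2700/70 = 38.571
Step 3: 60 μL brought to 480 μL → factor 480/60 = 8
Step 4: 350 μL + 5.3 mL = 5650 μL total → factor 5650/350 = 16.143
Overall dilution factor = 230.71 × 38.571 × 8 × 16.143 = 1.1492 × 10^6
Stock = 4.35 nM × 1.1492 × 10^6 = 4.999 × 10^6 nM = 5.00 mM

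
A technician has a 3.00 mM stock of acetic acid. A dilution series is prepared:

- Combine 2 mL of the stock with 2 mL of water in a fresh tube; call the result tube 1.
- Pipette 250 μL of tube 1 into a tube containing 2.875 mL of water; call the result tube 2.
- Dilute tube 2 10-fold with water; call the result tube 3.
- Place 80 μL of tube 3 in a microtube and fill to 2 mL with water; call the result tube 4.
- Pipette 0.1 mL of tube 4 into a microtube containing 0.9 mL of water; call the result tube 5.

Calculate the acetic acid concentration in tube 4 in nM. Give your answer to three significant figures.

480 nM

Step 1: 2 mL + 2 mL = 4 mL total → factor 4/2 = 2
Step 2: 250 μL + 2.875 mL = 3125 μL total → factor 3125/250 = 12.5
Step 3: 10-fold → factor 10
Step 4: 80 μL brought to 2 mL → factor 2000/80 = 25
Dilution factor through tube 4 = 2 × 12.5 × 10 × 25 = 6250
[tube 4] = 3.00 mM / 6250 = 0.0004800 mM = 480 nM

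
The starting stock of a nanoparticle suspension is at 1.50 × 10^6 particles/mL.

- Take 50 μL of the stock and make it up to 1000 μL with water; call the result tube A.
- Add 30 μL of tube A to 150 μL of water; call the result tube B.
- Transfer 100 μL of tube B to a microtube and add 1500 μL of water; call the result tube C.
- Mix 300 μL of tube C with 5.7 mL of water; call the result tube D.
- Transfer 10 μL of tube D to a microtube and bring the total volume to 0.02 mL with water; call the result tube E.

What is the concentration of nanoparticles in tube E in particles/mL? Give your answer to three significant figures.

Step 1: 50 μL brought to 1000 μL → factor 1000/50 = 20
Step 2: 30 μL + 150 μL = 180 μL total → factor 180/30 = 6
Step 3: 100 μL + 1500 μL = 1600 μL total → factor 1600/100 = 16
Step 4: 300 μL + 5.7 mL = 6000 μL total → factor 6000/300 = 20
Step 5: 10 μL brought to 0.02 mL → factor 20/10 = 2
Overall dilution factor = 20 × 6 × 16 × 20 × 2 = 76800
Final = 1.50 × 10^6 particles/mL / 76800 = 19.5 particles/mL

19.5 particles/mL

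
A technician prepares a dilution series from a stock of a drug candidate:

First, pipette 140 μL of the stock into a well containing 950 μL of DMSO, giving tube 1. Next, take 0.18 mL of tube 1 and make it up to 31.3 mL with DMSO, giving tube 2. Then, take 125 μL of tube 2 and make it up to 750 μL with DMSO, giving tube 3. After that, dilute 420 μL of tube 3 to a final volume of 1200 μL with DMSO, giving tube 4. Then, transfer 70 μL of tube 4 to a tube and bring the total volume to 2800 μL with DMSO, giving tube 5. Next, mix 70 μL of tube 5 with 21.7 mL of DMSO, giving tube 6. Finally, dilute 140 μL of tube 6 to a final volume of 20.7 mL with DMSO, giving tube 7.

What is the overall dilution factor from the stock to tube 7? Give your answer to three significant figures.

4.27 × 10^10

Step 1: 140 μL + 950 μL = 1090 μL total → factor 1090/140 = 7.7857
Step 2: 0.18 mL brought to 31.3 mL → factor 31.3/0.18 = 173.89
Step 3: 125 μL brought to 750 μL → factor 750/125 = 6
Step 4: 420 μL brought to 1200 μL → factor 1200/420 = 2.8571
Step 5: 70 μL brought to 2800 μL → factor 2800/70 = 40
Step 6: 70 μL + 21.7 mL = 21770 μL total → factor 21770/70 = 311
Step 7: 140 μL brought to 20.7 mL → factor 20700/140 = 147.86
Overall dilution factor = 7.7857 × 173.89 × 6 × 2.8571 × 40 × 311 × 147.86 = 4.2689 × 10^10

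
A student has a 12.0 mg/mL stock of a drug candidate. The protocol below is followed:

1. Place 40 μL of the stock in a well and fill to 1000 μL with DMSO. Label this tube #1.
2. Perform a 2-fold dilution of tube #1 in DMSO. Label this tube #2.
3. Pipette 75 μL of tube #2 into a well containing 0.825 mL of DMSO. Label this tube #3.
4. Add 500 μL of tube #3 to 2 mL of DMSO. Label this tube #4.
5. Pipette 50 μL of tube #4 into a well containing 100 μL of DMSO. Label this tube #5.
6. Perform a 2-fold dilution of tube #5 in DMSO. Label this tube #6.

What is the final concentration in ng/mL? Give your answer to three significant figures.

Step 1: 40 μL brought to 1000 μL → factor 1000/40 = 25
Step 2: 2-fold → factor 2
Step 3: 75 μL + 0.825 mL = 900 μL total → factor 900/75 = 12
Step 4: 500 μL + 2 mL = 2500 μL total → factor 2500/500 = 5
Step 5: 50 μL + 100 μL = 150 μL total → factor 150/50 = 3
Step 6: 2-fold → factor 2
Overall dilution factor = 25 × 2 × 12 × 5 × 3 × 2 = 18000
Final = 12.0 mg/mL / 18000 = 0.0006667 mg/mL = 667 ng/mL

667 ng/mL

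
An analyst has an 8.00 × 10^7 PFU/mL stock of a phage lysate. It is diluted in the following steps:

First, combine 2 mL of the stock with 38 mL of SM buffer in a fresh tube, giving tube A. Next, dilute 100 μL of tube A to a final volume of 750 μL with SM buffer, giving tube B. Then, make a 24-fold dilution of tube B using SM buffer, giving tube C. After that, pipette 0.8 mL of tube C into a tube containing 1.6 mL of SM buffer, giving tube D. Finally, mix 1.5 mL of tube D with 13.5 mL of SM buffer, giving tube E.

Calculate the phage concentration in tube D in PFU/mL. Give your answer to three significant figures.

7.41 × 10^3 PFU/mL

Step 1: 2 mL + 38 mL = 40 mL total → factor 40/2 = 20
Step 2: 100 μL brought to 750 μL → factor 750/100 = 7.5
Step 3: 24-fold → factor 24
Step 4: 0.8 mL + 1.6 mL = 2.4 mL total → factor 2.4/0.8 = 3
Dilution factor through tube D = 20 × 7.5 × 24 × 3 = 10800
[tube D] = 8.00 × 10^7 PFU/mL / 10800 = 7.41 × 10^3 PFU/mL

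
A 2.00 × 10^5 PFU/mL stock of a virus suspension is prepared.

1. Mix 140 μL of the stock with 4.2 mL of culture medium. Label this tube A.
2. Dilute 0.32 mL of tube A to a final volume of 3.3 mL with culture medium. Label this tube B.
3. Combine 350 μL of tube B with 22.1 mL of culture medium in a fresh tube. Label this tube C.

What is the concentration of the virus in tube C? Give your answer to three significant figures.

9.75 PFU/mL

Step 1: 140 μL + 4.2 mL = 4340 μL total → factor 4340/140 = 31
Step 2: 0.32 mL brought to 3.3 mL → factor 3.3/0.32 = 10.312
Step 3: 350 μL + 22.1 mL = 22450 μL total → factor 22450/350 = 64.143
Overall dilution factor = 31 × 10.312 × 64.143 = 20506
Final = 2.00 × 10^5 PFU/mL / 20506 = 9.75 PFU/mL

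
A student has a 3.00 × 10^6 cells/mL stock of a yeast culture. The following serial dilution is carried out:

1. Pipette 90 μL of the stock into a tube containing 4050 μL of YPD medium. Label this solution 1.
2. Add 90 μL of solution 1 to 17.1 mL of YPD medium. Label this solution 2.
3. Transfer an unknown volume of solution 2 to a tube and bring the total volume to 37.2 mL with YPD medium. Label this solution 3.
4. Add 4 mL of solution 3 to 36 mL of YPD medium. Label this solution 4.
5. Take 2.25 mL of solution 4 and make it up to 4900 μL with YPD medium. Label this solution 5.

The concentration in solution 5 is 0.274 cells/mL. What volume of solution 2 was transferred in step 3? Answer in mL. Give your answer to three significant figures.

0.650 mL

Step 1: 90 μL + 4050 μL = 4140 μL total → factor 4140/90 = 46
Step 2: 90 μL + 17.1 mL = 17190 μL total → factor 17190/90 = 191
Step 3: v brought to 37.2 mL → factor = 37.2 mL/v
Step 4: 4 mL + 36 mL = 40 mL total → factor 40/4 = 10
Step 5: 2.25 mL brought to 4900 μL → factor 4.9/2.25 = 2.1778
Product of known-step factors = 1.9134 × 10^5
Overall factor = 3.00 × 10^6 cells/mL / (0.274 cells/mL) = 1.0949 × 10^7
Step-3 factor = 1.0949 × 10^7 / 1.9134 × 10^5 = 57.222
v = 37.2 mL / 57.222 = 0.650 mL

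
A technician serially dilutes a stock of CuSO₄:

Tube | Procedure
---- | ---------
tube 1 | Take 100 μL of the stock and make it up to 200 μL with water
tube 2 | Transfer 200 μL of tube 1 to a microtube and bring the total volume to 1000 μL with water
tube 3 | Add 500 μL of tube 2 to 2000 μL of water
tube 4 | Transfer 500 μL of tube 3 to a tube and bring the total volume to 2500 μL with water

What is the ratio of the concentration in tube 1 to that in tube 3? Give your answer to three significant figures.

Step 1: 100 μL brought to 200 μL → factor 200/100 = 2
Step 2: 200 μL brought to 1000 μL → factor 1000/200 = 5
Step 3: 500 μL + 2000 μL = 2500 μL total → factor 2500/500 = 5
Dilution factor to tube 1 = 2; to tube 3 = 50
[tube 1]/[tube 3] = (factor to tube 3)/(factor to tube 1) = 50/2 = 25.0

25.0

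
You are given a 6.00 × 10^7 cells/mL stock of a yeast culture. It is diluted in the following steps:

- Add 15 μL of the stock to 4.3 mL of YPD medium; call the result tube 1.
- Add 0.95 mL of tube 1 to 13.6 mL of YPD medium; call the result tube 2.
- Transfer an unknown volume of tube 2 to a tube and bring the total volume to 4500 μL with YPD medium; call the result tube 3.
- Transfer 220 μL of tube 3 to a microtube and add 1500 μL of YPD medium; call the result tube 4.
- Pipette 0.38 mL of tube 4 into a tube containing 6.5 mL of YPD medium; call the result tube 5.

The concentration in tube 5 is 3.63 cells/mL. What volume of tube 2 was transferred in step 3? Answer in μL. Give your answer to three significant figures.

Step 1: 15 μL + 4.3 mL = 4315 μL total → factor 4315/15 = 287.67
Step 2: 0.95 mL + 13.6 mL = 14.55 mL total → factor 14.55/0.95 = 15.316
Step 3: v brought to 4500 μL → factor = 4500 μL/v
Step 4: 220 μL + 1500 μL = 1720 μL total → factor 1720/220 = 7.8182
Step 5: 0.38 mL + 6.5 mL = 6.88 mL total → factor 6.88/0.38 = 18.105
Product of known-step factors = 6.2365 × 10^5
Overall factor = 6.00 × 10^7 cells/mL / (3.63 cells/mL) = 1.6529 × 10^7
Step-3 factor = 1.6529 × 10^7 / 6.2365 × 10^5 = 26.504
v = 4500 μL / 26.504 = 170 μL

170 μL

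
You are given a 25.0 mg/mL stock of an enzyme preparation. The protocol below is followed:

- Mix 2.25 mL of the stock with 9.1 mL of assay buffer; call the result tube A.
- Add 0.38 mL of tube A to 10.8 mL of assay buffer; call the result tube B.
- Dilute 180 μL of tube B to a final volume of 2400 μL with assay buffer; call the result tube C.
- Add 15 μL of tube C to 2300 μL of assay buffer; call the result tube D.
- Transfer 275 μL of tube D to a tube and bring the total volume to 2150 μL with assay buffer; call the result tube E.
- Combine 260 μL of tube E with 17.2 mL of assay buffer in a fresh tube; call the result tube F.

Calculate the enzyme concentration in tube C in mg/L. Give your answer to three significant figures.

Step 1: 2.25 mL + 9.1 mL = 11.35 mL total → factor 11.35/2.25 = 5.0444
Step 2: 0.38 mL + 10.8 mL = 11.18 mL total → factor 11.18/0.38 = 29.421
Step 3: 180 μL brought to 2400 μL → factor 2400/180 = 13.333
Dilution factor through tube C = 5.0444 × 29.421 × 13.333 = 1978.8
[tube C] = 25.0 mg/mL / 1978.8 = 0.01263 mg/mL = 12.6 mg/L

12.6 mg/L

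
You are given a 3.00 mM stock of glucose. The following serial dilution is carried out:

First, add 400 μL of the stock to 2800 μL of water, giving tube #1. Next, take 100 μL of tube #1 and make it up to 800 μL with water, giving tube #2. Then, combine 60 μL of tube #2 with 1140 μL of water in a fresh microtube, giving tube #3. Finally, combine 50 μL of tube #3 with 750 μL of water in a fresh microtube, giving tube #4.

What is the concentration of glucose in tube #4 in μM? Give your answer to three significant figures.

Step 1: 400 μL + 2800 μL = 3200 μL total → factor 3200/400 = 8
Step 2: 100 μL brought to 800 μL → factor 800/100 = 8
Step 3: 60 μL + 1140 μL = 1200 μL total → factor 1200/60 = 20
Step 4: 50 μL + 750 μL = 800 μL total → factor 800/50 = 16
Overall dilution factor = 8 × 8 × 20 × 16 = 20480
Final = 3.00 mM / 20480 = 0.0001465 mM = 0.146 μM

0.146 μM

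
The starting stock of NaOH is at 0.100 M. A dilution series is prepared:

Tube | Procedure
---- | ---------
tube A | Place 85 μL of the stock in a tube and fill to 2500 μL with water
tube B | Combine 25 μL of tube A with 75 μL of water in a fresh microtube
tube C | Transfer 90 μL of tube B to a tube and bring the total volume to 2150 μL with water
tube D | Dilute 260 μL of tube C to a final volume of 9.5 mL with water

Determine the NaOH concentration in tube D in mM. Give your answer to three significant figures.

Step 1: 85 μL brought to 2500 μL → factor 2500/85 = 29.412
Step 2: 25 μL + 75 μL = 100 μL total → factor 100/25 = 4
Step 3: 90 μL brought to 2150 μL → factor 2150/90 = 23.889
Step 4: 260 μL brought to 9.5 mL → factor 9500/260 = 36.538
Overall dilution factor = 29.412 × 4 × 23.889 × 36.538 = 1.0269 × 10^5
Final = 0.100 M / 1.0269 × 10^5 = 9.738 × 10^-7 M = 0.000974 mM

0.000974 mM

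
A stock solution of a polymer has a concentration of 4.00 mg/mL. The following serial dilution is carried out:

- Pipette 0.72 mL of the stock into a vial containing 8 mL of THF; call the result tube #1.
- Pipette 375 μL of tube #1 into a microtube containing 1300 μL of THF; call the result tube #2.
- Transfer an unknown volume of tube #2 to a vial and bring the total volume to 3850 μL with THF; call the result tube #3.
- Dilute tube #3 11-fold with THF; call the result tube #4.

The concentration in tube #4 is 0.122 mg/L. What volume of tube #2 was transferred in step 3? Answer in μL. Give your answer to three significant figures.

69.9 μL

Step 1: 0.72 mL + 8 mL = 8.72 mL total → factor 8.72/0.72 = 12.111
Step 2: 375 μL + 1300 μL = 1675 μL total → factor 1675/375 = 4.4667
Step 3: v brought to 3850 μL → factor = 3850 μL/v
Step 4: 11-fold → factor 11
Product of known-step factors = 595.06
Overall factor = 4.00 mg/mL / (0.122 mg/L) = 32787
Step-3 factor = 32787 / 595.06 = 55.099
v = 3850 μL / 55.099 = 69.9 μL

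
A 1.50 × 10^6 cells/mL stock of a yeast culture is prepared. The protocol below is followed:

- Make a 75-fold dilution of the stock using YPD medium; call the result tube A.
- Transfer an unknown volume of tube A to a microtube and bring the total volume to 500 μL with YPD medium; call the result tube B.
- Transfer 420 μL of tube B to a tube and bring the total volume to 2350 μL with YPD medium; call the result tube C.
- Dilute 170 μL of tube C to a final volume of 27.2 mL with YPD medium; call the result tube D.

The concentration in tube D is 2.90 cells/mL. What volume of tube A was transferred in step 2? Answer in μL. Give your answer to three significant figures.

64.9 μL

Step 1: 75-fold → factor 75
Step 2: v brought to 500 μL → factor = 500 μL/v
Step 3: 420 μL brought to 2350 μL → factor 2350/420 = 5.5952
Step 4: 170 μL brought to 27.2 mL → factor 27200/170 = 160
Product of known-step factors = 67143
Overall factor = 1.50 × 10^6 cells/mL / (2.90 cells/mL) = 5.1724 × 10^5
Step-2 factor = 5.1724 × 10^5 / 67143 = 7.7036
v = 500 μL / 7.7036 = 64.9 μL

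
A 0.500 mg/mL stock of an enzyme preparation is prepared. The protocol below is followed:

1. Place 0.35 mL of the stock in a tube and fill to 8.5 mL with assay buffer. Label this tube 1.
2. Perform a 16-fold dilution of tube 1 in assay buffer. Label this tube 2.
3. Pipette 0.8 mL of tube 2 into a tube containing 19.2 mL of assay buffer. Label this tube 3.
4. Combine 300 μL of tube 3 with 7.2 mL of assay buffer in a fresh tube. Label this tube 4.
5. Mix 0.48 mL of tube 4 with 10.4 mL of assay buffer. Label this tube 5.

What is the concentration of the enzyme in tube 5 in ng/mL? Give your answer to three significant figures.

0.0908 ng/mL

Step 1: 0.35 mL brought to 8.5 mL → factor 8.5/0.35 = 24.286
Step 2: 16-fold → factor 16
Step 3: 0.8 mL + 19.2 mL = 20 mL total → factor 20/0.8 = 25
Step 4: 300 μL + 7.2 mL = 7500 μL total → factor 7500/300 = 25
Step 5: 0.48 mL + 10.4 mL = 10.88 mL total → factor 10.88/0.48 = 22.667
Overall dilution factor = 24.286 × 16 × 25 × 25 × 22.667 = 5.5048 × 10^6
Final = 0.500 mg/mL / 5.5048 × 10^6 = 9.083 × 10^-8 mg/mL = 0.0908 ng/mL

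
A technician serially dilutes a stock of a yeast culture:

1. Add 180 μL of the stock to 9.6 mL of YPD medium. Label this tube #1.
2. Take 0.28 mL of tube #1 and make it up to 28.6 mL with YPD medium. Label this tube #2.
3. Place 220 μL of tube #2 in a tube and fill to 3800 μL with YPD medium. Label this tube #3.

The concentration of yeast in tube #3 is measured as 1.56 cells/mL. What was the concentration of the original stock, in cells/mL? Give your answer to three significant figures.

Step 1: 180 μL + 9.6 mL = 9780 μL total → factor 9780/180 = 54.333
Step 2: 0.28 mL brought to 28.6 mL → factor 28.6/0.28 = 102.14
Step 3: 220 μL brought to 3800 μL → factor 3800/220 = 17.273
Overall dilution factor = 54.333 × 102.14 × 17.273 = 95860
Stock = 1.56 cells/mL × 95860 = 1.50 × 10^5 cells/mL

1.50 × 10^5 cells/mL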